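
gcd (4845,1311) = 57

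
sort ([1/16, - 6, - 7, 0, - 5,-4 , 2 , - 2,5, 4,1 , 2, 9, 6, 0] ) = [- 7, - 6 , - 5, - 4,-2,0, 0,  1/16, 1 , 2,2,4,5,6,9 ]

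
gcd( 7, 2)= 1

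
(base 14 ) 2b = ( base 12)33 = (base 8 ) 47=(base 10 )39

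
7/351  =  7/351 = 0.02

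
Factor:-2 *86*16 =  -2752= - 2^6 * 43^1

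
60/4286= 30/2143 = 0.01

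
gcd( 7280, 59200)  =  80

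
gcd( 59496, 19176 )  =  24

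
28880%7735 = 5675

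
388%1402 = 388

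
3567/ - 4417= - 3567/4417 =-0.81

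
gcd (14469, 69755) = 7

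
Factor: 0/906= 0 = 0^1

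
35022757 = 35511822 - 489065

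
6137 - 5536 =601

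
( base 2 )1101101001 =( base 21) 1KC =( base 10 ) 873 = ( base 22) 1hf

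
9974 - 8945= 1029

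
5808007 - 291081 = 5516926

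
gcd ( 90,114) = 6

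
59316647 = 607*97721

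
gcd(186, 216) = 6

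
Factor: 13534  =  2^1 * 67^1 * 101^1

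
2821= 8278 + - 5457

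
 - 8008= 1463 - 9471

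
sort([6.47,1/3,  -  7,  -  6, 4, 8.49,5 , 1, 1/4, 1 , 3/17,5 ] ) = [ - 7  , - 6, 3/17, 1/4, 1/3,1, 1, 4,  5, 5,  6.47,8.49]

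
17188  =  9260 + 7928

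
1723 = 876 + 847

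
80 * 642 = 51360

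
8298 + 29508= 37806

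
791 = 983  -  192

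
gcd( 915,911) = 1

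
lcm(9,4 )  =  36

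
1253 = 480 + 773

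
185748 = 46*4038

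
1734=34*51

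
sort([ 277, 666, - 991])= [ - 991,  277, 666]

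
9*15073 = 135657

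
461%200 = 61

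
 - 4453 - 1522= - 5975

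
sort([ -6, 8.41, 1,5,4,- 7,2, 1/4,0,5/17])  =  [ - 7, - 6 , 0, 1/4,5/17, 1, 2, 4 , 5, 8.41]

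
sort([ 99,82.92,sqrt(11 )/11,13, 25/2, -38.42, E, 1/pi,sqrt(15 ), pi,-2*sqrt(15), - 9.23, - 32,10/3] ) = [ - 38.42, - 32, - 9.23, - 2 * sqrt(15),  sqrt( 11 ) /11 , 1/pi, E, pi , 10/3, sqrt ( 15),25/2, 13, 82.92,99 ]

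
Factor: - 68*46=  - 2^3*17^1*23^1=-  3128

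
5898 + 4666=10564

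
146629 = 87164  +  59465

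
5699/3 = 1899 + 2/3 =1899.67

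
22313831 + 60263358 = 82577189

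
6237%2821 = 595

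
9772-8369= 1403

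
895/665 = 1 + 46/133 = 1.35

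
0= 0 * 636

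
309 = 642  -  333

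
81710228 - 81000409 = 709819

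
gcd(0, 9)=9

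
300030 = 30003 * 10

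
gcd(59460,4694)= 2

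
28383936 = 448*63357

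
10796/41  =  10796/41= 263.32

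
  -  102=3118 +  - 3220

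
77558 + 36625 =114183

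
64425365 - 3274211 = 61151154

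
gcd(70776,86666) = 2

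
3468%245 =38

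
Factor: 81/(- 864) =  - 2^( - 5 )*3^1 = - 3/32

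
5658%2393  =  872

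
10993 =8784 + 2209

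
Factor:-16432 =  - 2^4* 13^1*79^1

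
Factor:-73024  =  - 2^6*7^1*163^1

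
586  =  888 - 302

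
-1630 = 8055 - 9685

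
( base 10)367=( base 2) 101101111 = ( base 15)197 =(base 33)b4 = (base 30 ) C7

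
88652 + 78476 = 167128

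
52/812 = 13/203 = 0.06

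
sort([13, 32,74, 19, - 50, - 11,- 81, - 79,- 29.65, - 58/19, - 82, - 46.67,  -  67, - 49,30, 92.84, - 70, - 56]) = [- 82,-81, - 79, - 70, - 67, - 56, - 50, - 49, -46.67, - 29.65, - 11, - 58/19,13,  19, 30, 32  ,  74 , 92.84]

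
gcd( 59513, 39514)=1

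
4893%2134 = 625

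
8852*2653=23484356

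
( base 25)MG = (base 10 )566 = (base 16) 236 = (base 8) 1066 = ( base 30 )IQ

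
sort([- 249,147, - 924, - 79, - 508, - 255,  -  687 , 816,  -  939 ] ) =[ - 939, - 924, - 687, - 508, - 255, - 249 ,-79, 147,  816]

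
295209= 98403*3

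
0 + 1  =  1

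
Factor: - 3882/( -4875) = 2^1*5^(-3 )*13^( - 1)*647^1  =  1294/1625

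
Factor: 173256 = 2^3*3^1*7219^1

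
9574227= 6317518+3256709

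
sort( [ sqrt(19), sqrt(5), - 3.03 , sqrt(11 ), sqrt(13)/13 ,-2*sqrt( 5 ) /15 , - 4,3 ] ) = [ - 4, - 3.03 , - 2*sqrt(5)/15 , sqrt(13)/13,sqrt(5) , 3, sqrt( 11), sqrt(19)]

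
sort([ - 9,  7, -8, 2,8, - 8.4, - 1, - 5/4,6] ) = [ - 9, - 8.4,  -  8, - 5/4,-1,2,6, 7,8]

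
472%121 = 109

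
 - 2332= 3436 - 5768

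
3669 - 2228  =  1441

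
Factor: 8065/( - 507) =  - 3^ ( - 1)*5^1*13^(-2) * 1613^1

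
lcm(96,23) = 2208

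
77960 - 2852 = 75108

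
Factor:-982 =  - 2^1*491^1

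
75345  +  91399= 166744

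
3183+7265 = 10448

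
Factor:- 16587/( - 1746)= 2^( - 1 )*19^1  =  19/2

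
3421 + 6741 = 10162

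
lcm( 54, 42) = 378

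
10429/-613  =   - 10429/613 = - 17.01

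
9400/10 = 940 = 940.00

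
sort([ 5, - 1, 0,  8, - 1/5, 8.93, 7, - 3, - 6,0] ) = [ -6, - 3, - 1 , - 1/5, 0,  0, 5, 7, 8, 8.93]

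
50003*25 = 1250075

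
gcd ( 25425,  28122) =3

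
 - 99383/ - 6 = 16563+5/6 =16563.83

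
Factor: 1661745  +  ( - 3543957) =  - 2^2*3^1* 109^1*1439^1 = - 1882212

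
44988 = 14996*3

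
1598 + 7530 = 9128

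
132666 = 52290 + 80376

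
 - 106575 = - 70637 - 35938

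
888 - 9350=-8462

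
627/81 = 209/27 = 7.74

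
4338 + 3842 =8180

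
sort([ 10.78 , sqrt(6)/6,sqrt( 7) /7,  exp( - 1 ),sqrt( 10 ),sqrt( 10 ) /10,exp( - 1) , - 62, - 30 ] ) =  [ - 62, - 30, sqrt(10) /10, exp( - 1), exp( - 1),  sqrt ( 7)/7, sqrt (6 ) /6, sqrt(10) , 10.78] 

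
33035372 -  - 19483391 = 52518763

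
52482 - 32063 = 20419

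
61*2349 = 143289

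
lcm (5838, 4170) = 29190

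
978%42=12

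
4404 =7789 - 3385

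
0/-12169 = 0/1  =  - 0.00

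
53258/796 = 66 + 361/398 = 66.91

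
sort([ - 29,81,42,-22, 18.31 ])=[  -  29, - 22, 18.31,42, 81]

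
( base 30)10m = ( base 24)1ea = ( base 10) 922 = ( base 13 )55c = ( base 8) 1632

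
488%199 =90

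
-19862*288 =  - 5720256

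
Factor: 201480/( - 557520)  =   - 73/202 = -2^( - 1 )*73^1*101^( - 1 ) 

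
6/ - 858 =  - 1/143 = - 0.01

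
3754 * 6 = 22524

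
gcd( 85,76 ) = 1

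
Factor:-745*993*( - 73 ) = 54004305 =3^1*5^1*73^1*149^1 * 331^1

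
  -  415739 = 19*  ( - 21881 ) 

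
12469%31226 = 12469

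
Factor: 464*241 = 111824 = 2^4*29^1*241^1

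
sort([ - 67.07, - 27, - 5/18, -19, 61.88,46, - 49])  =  [-67.07, - 49 ,-27,-19, - 5/18 , 46, 61.88]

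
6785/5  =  1357 = 1357.00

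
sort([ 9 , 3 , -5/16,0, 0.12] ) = [ - 5/16,0, 0.12, 3  ,  9]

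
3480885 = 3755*927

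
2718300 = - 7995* ( - 340)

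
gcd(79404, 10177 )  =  1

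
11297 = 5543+5754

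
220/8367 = 220/8367= 0.03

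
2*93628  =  187256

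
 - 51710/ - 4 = 12927 + 1/2 = 12927.50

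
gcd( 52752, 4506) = 6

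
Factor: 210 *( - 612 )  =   - 2^3*3^3*5^1*7^1*17^1 = - 128520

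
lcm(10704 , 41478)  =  331824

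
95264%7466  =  5672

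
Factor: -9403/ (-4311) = 3^( - 2)*479^ ( - 1 )*9403^1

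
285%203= 82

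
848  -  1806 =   -  958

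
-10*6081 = -60810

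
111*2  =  222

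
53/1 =53 = 53.00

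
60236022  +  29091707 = 89327729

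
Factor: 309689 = 17^1*18217^1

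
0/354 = 0 = 0.00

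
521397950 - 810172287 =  - 288774337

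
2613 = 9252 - 6639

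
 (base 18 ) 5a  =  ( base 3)10201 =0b1100100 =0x64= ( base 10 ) 100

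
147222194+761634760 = 908856954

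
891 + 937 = 1828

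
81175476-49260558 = 31914918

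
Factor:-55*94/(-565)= 1034/113 = 2^1*11^1 * 47^1*113^(-1)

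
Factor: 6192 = 2^4*3^2  *  43^1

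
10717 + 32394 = 43111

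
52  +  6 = 58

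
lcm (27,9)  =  27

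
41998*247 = 10373506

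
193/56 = 193/56 = 3.45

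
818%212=182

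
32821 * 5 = 164105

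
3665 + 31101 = 34766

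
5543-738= 4805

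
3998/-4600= - 1999/2300 = - 0.87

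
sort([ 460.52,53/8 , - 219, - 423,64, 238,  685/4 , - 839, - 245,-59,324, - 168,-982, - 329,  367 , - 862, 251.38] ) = [ - 982, - 862, - 839,  -  423  ,-329, - 245, - 219 , - 168, - 59 , 53/8, 64,  685/4,238,251.38, 324, 367,460.52 ]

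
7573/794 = 9  +  427/794 = 9.54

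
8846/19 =465 + 11/19 = 465.58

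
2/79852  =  1/39926=0.00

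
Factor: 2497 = 11^1*227^1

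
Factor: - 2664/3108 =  - 6/7 = - 2^1*3^1*7^(-1)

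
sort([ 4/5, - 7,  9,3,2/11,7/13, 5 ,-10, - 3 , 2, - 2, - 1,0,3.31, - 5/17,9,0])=[  -  10, - 7, - 3, - 2, - 1,-5/17,0,0,2/11,  7/13,4/5 , 2, 3,3.31, 5,9,9 ] 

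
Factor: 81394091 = 139^1*585569^1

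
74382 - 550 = 73832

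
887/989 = 887/989 =0.90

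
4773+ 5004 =9777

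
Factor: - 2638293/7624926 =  - 2^ ( - 1 ) * 3^( - 1)*7^1*73^1*149^ ( - 1 )*1721^1 *2843^( - 1 ) = - 879431/2541642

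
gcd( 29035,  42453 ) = 1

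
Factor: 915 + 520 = 5^1*7^1*41^1 =1435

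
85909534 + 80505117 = 166414651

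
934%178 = 44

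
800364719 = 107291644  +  693073075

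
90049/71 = 90049/71=1268.30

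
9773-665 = 9108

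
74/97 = 74/97 = 0.76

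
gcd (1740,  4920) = 60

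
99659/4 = 24914 +3/4 = 24914.75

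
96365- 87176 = 9189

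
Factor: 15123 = 3^1*71^2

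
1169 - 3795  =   - 2626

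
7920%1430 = 770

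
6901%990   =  961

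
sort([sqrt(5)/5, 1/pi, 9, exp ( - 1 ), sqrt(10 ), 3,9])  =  [ 1/pi,  exp(- 1 ), sqrt(5)/5, 3,sqrt( 10 ), 9, 9 ] 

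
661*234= 154674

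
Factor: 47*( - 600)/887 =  - 28200/887= - 2^3*3^1*5^2*47^1*887^(- 1 ) 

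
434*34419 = 14937846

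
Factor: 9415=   5^1*7^1 * 269^1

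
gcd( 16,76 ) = 4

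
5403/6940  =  5403/6940  =  0.78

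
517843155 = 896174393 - 378331238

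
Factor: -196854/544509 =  - 2^1 * 3^( - 2)*67^( - 1 )*109^1= - 218/603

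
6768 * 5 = 33840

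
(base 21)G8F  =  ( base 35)5VT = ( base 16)1C47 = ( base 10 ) 7239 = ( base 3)100221010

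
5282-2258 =3024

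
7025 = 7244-219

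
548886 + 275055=823941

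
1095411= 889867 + 205544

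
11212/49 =228 + 40/49 =228.82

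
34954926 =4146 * 8431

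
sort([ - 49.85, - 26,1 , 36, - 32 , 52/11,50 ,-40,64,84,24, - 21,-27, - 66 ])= [ - 66, - 49.85 , - 40, - 32, - 27, - 26 , -21 , 1,  52/11,24,36,50,64, 84 ]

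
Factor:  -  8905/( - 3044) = 2^(  -  2 )*5^1 * 13^1 *137^1*761^( - 1 ) 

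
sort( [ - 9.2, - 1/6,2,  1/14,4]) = [-9.2,-1/6,1/14 , 2,4 ]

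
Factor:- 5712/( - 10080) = 17/30  =  2^( - 1)*3^( - 1)*5^( - 1 )*17^1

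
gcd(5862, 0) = 5862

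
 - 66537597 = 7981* ( - 8337 )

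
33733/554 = 60 +493/554 = 60.89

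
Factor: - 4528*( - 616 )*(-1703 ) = -4750089344   =  - 2^7*7^1*11^1*13^1*131^1*283^1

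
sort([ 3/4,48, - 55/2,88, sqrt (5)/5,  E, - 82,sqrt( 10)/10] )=[ - 82, - 55/2 , sqrt(10) /10,sqrt(5) /5,  3/4,E, 48,88 ] 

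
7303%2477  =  2349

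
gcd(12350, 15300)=50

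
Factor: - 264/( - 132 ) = 2  =  2^1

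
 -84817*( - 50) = 4240850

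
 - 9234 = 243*( - 38)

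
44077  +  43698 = 87775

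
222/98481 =74/32827 = 0.00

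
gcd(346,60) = 2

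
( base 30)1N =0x35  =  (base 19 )2f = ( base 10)53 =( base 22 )29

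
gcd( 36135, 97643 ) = 1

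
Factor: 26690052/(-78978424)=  - 6672513/19744606= -2^ ( - 1)*3^1*7^( - 1)*37^( - 1 )*47^( - 1) * 811^( - 1 ) *2224171^1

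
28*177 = 4956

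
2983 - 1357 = 1626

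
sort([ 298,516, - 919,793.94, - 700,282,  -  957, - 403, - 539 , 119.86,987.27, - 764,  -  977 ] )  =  [ -977, - 957,-919, - 764, - 700, - 539,- 403,119.86, 282,298,516,  793.94,987.27 ]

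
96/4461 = 32/1487 = 0.02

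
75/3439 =75/3439= 0.02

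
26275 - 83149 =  - 56874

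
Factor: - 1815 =-3^1*5^1*11^2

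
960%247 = 219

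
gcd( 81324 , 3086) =2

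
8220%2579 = 483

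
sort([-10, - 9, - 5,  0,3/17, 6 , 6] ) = [ - 10, - 9,-5, 0,3/17, 6 , 6 ]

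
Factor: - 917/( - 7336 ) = 2^ ( -3) = 1/8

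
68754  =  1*68754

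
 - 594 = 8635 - 9229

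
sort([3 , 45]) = [3,  45] 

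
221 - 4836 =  - 4615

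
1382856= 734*1884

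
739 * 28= 20692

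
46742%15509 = 215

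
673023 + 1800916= 2473939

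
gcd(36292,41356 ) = 844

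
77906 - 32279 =45627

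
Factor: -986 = -2^1*17^1 * 29^1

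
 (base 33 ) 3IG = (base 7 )14206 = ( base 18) BH7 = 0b111100100101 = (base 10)3877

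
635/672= 635/672=0.94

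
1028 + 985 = 2013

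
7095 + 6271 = 13366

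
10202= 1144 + 9058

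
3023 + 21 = 3044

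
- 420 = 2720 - 3140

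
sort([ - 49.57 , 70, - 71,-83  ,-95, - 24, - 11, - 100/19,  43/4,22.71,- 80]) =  [ - 95, - 83,-80, -71, - 49.57,  -  24, - 11,-100/19,  43/4, 22.71, 70]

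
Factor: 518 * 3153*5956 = 2^3*3^1*7^1 * 37^1*1051^1*1489^1 =9727660824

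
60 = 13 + 47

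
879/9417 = 293/3139 = 0.09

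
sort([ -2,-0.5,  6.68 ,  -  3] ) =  [-3, - 2,-0.5,6.68 ]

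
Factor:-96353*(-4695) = 3^1*5^1*313^1*96353^1  =  452377335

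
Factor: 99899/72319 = 13^( - 1)*283^1*353^1*5563^(- 1)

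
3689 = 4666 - 977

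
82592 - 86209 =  - 3617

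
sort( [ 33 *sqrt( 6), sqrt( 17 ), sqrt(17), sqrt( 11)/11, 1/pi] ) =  [ sqrt( 11) /11  ,  1/pi, sqrt (17),sqrt( 17), 33 * sqrt( 6)] 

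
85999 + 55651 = 141650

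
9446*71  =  670666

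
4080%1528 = 1024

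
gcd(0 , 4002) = 4002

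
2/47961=2/47961= 0.00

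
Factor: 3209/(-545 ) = -5^(  -  1)* 109^(-1 )*3209^1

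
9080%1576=1200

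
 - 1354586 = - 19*71294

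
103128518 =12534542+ 90593976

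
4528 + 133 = 4661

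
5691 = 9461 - 3770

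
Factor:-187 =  - 11^1*17^1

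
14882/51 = 291+41/51=291.80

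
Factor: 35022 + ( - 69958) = - 34936=- 2^3*11^1*397^1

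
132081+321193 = 453274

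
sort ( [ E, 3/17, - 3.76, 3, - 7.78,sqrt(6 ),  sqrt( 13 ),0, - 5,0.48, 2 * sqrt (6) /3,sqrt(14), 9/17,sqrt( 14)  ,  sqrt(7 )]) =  [ -7.78, - 5, - 3.76 , 0, 3/17,0.48,  9/17,2* sqrt( 6) /3,sqrt( 6),sqrt( 7), E, 3 , sqrt(13), sqrt( 14), sqrt( 14)] 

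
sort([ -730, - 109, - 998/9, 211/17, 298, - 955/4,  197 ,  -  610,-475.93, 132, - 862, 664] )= [-862,-730 ,-610, - 475.93,- 955/4, - 998/9, - 109,211/17  ,  132,197,298  ,  664] 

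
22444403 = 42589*527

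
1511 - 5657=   -4146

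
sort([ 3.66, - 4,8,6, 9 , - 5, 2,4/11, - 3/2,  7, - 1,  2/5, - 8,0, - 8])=[ - 8, - 8 , - 5, - 4, - 3/2 , - 1,0, 4/11,2/5,2,3.66,6 , 7, 8,9]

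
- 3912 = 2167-6079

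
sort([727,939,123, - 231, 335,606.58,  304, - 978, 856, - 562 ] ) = [ - 978, - 562, - 231, 123,304, 335,606.58,  727 , 856, 939]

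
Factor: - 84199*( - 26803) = 2256785797 = 7^2  *  547^1*84199^1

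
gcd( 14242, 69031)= 1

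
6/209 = 6/209 =0.03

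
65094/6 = 10849 = 10849.00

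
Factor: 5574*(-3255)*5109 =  - 2^1*3^3 * 5^1*7^1*13^1*31^1*131^1*929^1 = -  92694477330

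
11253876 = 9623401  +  1630475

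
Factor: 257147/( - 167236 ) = - 2^ (  -  2 ) * 11^1*97^1*241^1*41809^( - 1)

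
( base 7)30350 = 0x1CD9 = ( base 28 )9bl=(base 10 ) 7385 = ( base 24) cjh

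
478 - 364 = 114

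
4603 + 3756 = 8359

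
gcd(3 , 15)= 3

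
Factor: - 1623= - 3^1*541^1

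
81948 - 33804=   48144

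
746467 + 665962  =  1412429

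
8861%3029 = 2803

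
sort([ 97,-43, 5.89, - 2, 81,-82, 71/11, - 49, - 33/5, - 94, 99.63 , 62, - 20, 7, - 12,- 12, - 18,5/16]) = [-94,-82, - 49, - 43,-20, -18 ,- 12, - 12, - 33/5 ,-2, 5/16 , 5.89,71/11, 7, 62,81 , 97 , 99.63 ]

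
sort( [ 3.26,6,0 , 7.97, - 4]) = [ - 4,0,3.26,6, 7.97]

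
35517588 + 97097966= 132615554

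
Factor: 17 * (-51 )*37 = - 32079 = - 3^1*17^2*37^1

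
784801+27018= 811819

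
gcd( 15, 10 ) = 5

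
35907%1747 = 967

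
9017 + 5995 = 15012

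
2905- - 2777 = 5682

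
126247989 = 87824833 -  - 38423156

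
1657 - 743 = 914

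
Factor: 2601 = 3^2 * 17^2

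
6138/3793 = 1 + 2345/3793 = 1.62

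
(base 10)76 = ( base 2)1001100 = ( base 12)64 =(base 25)31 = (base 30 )2G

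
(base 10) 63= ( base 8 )77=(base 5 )223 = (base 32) 1V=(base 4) 333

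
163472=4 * 40868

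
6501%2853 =795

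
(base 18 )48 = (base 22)3E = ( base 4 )1100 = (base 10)80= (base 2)1010000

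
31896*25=797400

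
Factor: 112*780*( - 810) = - 70761600 = -2^7*3^5*5^2*7^1*13^1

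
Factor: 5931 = 3^2*659^1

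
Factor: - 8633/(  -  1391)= 13^( - 1 )*89^1*97^1*107^ ( - 1 ) 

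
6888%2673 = 1542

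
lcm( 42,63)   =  126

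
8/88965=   8/88965= 0.00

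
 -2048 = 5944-7992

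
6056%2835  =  386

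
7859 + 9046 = 16905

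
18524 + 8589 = 27113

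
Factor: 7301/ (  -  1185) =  - 3^(-1)*5^(-1)*7^2*79^ (-1)*149^1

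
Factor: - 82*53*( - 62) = 269452 = 2^2*31^1*41^1*53^1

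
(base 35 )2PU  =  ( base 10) 3355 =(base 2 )110100011011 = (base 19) 95B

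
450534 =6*75089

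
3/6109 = 3/6109 = 0.00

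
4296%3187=1109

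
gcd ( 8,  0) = 8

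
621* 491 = 304911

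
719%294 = 131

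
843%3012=843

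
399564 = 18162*22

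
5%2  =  1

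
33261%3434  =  2355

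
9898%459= 259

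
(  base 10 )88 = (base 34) 2K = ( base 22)40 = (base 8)130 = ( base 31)2Q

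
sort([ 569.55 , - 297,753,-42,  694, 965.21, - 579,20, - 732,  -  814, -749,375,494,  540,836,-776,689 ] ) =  [ - 814 , - 776, - 749 , - 732, - 579,  -  297, - 42, 20 , 375, 494,540,  569.55, 689,  694,753,836, 965.21]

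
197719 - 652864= - 455145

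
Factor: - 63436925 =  - 5^2*269^1*9433^1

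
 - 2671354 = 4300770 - 6972124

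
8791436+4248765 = 13040201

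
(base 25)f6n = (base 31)9T0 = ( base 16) 254C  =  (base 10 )9548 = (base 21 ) 10de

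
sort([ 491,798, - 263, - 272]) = [ - 272, - 263,491,798]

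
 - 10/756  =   - 1 + 373/378 = -  0.01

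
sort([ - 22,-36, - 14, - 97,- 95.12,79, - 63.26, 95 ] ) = [ - 97, - 95.12, - 63.26, - 36, - 22, - 14,79, 95 ]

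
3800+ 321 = 4121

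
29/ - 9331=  - 1 + 9302/9331= -0.00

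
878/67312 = 439/33656 = 0.01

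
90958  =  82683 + 8275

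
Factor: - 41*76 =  - 3116 = - 2^2*19^1*41^1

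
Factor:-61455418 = - 2^1*30727709^1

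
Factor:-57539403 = -3^4*37^1 *73^1*263^1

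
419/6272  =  419/6272 = 0.07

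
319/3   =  106 +1/3 = 106.33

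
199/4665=199/4665 = 0.04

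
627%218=191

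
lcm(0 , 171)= 0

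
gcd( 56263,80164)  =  1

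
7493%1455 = 218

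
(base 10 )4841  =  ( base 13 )2285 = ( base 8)11351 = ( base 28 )64p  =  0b1001011101001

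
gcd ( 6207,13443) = 3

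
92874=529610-436736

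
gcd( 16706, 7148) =2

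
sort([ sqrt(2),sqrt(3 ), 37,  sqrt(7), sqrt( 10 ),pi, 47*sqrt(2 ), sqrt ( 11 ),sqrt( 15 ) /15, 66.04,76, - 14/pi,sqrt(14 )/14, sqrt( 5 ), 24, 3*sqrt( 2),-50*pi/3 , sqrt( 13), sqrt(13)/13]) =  [ - 50*pi/3, - 14/pi, sqrt(15)/15, sqrt( 14)/14, sqrt(13)/13, sqrt( 2),sqrt( 3 ), sqrt( 5 ), sqrt(7 ), pi, sqrt(10),sqrt( 11), sqrt(13),  3*sqrt(2),24, 37,66.04  ,  47 * sqrt (2), 76]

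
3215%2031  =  1184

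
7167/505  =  7167/505 = 14.19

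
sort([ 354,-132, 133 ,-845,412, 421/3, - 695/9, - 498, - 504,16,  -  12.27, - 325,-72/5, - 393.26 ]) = [ - 845 , - 504,-498, - 393.26, - 325, - 132 , - 695/9, - 72/5, - 12.27, 16 , 133,  421/3,354, 412] 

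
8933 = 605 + 8328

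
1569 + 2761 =4330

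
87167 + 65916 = 153083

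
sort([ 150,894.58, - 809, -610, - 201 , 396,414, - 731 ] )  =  [  -  809, - 731, - 610 , -201 , 150,396, 414 , 894.58]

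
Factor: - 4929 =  - 3^1*31^1*53^1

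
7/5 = 7/5 = 1.40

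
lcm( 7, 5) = 35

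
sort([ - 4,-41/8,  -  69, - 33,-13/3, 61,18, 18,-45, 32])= [ - 69, - 45,-33,-41/8, - 13/3,  -  4, 18, 18,  32, 61 ] 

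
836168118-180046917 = 656121201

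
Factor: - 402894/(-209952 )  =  2^( - 4 ) * 3^(-3 )*829^1 = 829/432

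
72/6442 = 36/3221 = 0.01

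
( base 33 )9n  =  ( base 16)140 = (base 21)f5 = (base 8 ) 500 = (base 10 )320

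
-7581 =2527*(-3) 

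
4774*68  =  324632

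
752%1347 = 752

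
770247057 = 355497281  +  414749776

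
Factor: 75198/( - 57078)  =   - 3^( - 2 )*7^(  -  1) * 83^1 = - 83/63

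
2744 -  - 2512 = 5256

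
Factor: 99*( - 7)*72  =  -2^3 * 3^4*7^1*11^1 = -49896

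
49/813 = 49/813= 0.06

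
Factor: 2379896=2^3*297487^1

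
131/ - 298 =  - 1 + 167/298  =  - 0.44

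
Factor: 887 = 887^1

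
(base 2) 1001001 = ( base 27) 2J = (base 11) 67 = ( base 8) 111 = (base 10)73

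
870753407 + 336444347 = 1207197754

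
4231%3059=1172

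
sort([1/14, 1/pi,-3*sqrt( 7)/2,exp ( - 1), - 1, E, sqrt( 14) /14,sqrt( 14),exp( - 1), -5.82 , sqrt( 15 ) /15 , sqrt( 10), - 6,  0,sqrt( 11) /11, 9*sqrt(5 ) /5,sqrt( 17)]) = [ - 6, - 5.82 ,  -  3*sqrt(7)/2, - 1, 0, 1/14,sqrt(15 )/15, sqrt(14)/14,  sqrt(11) /11,1/pi,  exp( - 1),exp( - 1),E, sqrt(10), sqrt(14 ) , 9*sqrt(5 )/5,sqrt ( 17 )]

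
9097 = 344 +8753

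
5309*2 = 10618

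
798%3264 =798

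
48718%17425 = 13868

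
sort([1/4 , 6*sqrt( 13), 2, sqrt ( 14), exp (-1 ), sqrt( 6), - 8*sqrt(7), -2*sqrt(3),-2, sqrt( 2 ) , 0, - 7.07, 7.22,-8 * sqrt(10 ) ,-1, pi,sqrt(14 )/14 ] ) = [ - 8*sqrt(10 ),-8 * sqrt( 7), - 7.07,- 2*sqrt( 3 ),  -  2,  -  1  ,  0, 1/4, sqrt(14) /14 , exp( - 1), sqrt(2 ), 2,  sqrt(6), pi, sqrt ( 14),7.22,6*sqrt ( 13 )] 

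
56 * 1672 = 93632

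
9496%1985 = 1556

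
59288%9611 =1622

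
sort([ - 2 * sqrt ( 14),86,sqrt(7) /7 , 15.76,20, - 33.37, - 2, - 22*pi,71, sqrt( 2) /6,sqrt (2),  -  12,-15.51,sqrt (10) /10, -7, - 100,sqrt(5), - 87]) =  [ - 100, - 87, - 22*pi, -33.37,  -  15.51,- 12, - 2*sqrt(14), - 7, - 2,  sqrt(2 )/6, sqrt( 10 )/10,  sqrt( 7 ) /7,sqrt( 2),sqrt (5 ),15.76,20 , 71,86]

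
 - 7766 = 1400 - 9166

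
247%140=107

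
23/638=23/638= 0.04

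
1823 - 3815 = - 1992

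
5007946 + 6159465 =11167411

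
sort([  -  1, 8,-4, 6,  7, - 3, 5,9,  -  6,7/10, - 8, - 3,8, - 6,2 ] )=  [ - 8,  -  6, - 6, - 4, - 3,-3, - 1, 7/10,2,5,6, 7, 8, 8,9]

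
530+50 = 580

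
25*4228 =105700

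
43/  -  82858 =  - 43/82858 = - 0.00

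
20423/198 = 20423/198 = 103.15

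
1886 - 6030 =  - 4144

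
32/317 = 32/317 = 0.10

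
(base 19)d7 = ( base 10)254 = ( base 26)9k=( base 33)7N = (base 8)376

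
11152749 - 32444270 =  - 21291521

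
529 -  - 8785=9314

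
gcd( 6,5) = 1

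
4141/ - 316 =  - 14+283/316 = - 13.10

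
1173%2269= 1173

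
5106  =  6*851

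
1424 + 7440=8864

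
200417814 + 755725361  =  956143175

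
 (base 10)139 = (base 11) 117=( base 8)213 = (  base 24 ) 5j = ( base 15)94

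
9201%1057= 745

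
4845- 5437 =-592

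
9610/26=4805/13 = 369.62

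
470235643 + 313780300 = 784015943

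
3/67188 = 1/22396 = 0.00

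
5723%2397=929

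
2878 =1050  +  1828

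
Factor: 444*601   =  266844  =  2^2 * 3^1 * 37^1*601^1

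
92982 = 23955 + 69027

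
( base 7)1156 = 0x1b1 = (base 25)h8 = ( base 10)433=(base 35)cd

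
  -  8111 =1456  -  9567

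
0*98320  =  0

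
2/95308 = 1/47654= 0.00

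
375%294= 81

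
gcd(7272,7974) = 18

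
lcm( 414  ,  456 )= 31464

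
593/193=593/193 = 3.07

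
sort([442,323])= [323, 442]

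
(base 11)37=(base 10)40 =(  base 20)20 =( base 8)50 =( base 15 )2A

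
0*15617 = 0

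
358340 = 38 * 9430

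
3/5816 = 3/5816 =0.00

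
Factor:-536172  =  -2^2*3^1 * 7^1 * 13^1 * 491^1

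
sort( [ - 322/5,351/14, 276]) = [ - 322/5,351/14 , 276]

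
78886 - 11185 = 67701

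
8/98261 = 8/98261 = 0.00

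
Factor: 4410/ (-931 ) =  - 90/19 = - 2^1*3^2  *5^1 * 19^ ( - 1)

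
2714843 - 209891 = 2504952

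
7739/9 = 7739/9 =859.89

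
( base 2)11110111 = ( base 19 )D0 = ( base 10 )247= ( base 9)304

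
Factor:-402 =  - 2^1 * 3^1*67^1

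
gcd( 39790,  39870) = 10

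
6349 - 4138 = 2211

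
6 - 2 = 4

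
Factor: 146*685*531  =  53105310 = 2^1*3^2*5^1*59^1*73^1*137^1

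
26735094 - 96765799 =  - 70030705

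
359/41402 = 359/41402 = 0.01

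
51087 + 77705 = 128792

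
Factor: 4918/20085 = 2^1*3^ (- 1)*5^(-1) * 13^(-1) * 103^( -1)*2459^1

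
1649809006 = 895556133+754252873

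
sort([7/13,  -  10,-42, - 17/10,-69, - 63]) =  [  -  69 , - 63,  -  42,  -  10, - 17/10,7/13]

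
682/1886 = 341/943 =0.36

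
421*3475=1462975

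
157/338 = 157/338 = 0.46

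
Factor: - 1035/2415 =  - 3^1*7^( - 1 ) = - 3/7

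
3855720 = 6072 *635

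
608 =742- 134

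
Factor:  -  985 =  - 5^1 * 197^1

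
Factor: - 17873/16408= - 61/56 = - 2^ ( - 3 )*7^( - 1 )*61^1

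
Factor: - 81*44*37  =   - 131868 = - 2^2*3^4*11^1 * 37^1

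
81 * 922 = 74682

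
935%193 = 163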